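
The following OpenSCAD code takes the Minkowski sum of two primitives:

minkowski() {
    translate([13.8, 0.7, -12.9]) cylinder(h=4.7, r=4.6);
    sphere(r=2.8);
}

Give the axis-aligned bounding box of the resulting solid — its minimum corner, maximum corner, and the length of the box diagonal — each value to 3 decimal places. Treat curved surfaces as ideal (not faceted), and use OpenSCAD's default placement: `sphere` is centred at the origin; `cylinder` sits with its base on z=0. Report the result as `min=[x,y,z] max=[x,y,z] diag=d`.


A = translate([13.8, 0.7, -12.9]) cylinder(h=4.7, r=4.6) → bbox [9.2,-3.9,-12.9] .. [18.4,5.3,-8.2]
B = sphere(r=2.8) → bbox [-2.8,-2.8,-2.8] .. [2.8,2.8,2.8]
lo = A.lo+B.lo = [9.2-2.8, -3.9-2.8, -12.9-2.8] = [6.400,-6.700,-15.700]
hi = A.hi+B.hi = [18.4+2.8, 5.3+2.8, -8.2+2.8] = [21.200,8.100,-5.400]
diag = √(14.8²+14.8²+10.3²) = √544.17 = 23.327

min=[6.400,-6.700,-15.700] max=[21.200,8.100,-5.400] diag=23.327


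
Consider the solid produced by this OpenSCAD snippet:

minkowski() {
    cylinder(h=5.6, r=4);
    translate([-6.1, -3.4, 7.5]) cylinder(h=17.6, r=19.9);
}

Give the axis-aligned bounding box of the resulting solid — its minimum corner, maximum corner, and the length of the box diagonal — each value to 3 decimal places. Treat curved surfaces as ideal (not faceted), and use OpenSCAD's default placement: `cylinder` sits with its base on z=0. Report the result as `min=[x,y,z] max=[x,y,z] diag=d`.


min=[-30.000,-27.300,7.500] max=[17.800,20.500,30.700] diag=71.470

A = translate([-6.1, -3.4, 7.5]) cylinder(h=17.6, r=19.9) → bbox [-26,-23.3,7.5] .. [13.8,16.5,25.1]
B = cylinder(h=5.6, r=4) → bbox [-4,-4,0] .. [4,4,5.6]
lo = A.lo+B.lo = [-26-4, -23.3-4, 7.5+0] = [-30.000,-27.300,7.500]
hi = A.hi+B.hi = [13.8+4, 16.5+4, 25.1+5.6] = [17.800,20.500,30.700]
diag = √(47.8²+47.8²+23.2²) = √5107.92 = 71.470


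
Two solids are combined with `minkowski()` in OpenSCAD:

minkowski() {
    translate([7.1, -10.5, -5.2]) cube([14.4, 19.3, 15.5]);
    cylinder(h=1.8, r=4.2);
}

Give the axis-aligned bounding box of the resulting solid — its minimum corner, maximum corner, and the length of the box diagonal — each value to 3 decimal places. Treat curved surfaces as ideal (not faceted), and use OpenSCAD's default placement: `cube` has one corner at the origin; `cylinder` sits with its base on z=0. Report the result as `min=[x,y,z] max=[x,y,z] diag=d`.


min=[2.900,-14.700,-5.200] max=[25.700,13.000,12.100] diag=39.830

A = translate([7.1, -10.5, -5.2]) cube([14.4, 19.3, 15.5]) → bbox [7.1,-10.5,-5.2] .. [21.5,8.8,10.3]
B = cylinder(h=1.8, r=4.2) → bbox [-4.2,-4.2,0] .. [4.2,4.2,1.8]
lo = A.lo+B.lo = [7.1-4.2, -10.5-4.2, -5.2+0] = [2.900,-14.700,-5.200]
hi = A.hi+B.hi = [21.5+4.2, 8.8+4.2, 10.3+1.8] = [25.700,13.000,12.100]
diag = √(22.8²+27.7²+17.3²) = √1586.42 = 39.830


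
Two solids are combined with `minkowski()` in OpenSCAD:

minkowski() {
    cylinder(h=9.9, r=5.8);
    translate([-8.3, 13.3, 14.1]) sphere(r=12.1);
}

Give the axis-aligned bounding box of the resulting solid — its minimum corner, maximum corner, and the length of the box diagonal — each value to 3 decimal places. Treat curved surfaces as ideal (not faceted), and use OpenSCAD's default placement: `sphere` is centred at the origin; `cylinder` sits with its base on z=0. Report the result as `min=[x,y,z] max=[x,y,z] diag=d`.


A = translate([-8.3, 13.3, 14.1]) sphere(r=12.1) → bbox [-20.4,1.2,2] .. [3.8,25.4,26.2]
B = cylinder(h=9.9, r=5.8) → bbox [-5.8,-5.8,0] .. [5.8,5.8,9.9]
lo = A.lo+B.lo = [-20.4-5.8, 1.2-5.8, 2+0] = [-26.200,-4.600,2.000]
hi = A.hi+B.hi = [3.8+5.8, 25.4+5.8, 26.2+9.9] = [9.600,31.200,36.100]
diag = √(35.8²+35.8²+34.1²) = √3726.09 = 61.042

min=[-26.200,-4.600,2.000] max=[9.600,31.200,36.100] diag=61.042


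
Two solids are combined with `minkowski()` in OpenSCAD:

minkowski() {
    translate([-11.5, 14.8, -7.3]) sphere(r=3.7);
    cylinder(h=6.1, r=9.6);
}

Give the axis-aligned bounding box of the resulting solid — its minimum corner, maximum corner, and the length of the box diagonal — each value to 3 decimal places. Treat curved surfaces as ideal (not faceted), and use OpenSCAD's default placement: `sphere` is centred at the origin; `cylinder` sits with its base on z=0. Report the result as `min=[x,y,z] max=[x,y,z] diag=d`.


A = translate([-11.5, 14.8, -7.3]) sphere(r=3.7) → bbox [-15.2,11.1,-11] .. [-7.8,18.5,-3.6]
B = cylinder(h=6.1, r=9.6) → bbox [-9.6,-9.6,0] .. [9.6,9.6,6.1]
lo = A.lo+B.lo = [-15.2-9.6, 11.1-9.6, -11+0] = [-24.800,1.500,-11.000]
hi = A.hi+B.hi = [-7.8+9.6, 18.5+9.6, -3.6+6.1] = [1.800,28.100,2.500]
diag = √(26.6²+26.6²+13.5²) = √1597.37 = 39.967

min=[-24.800,1.500,-11.000] max=[1.800,28.100,2.500] diag=39.967


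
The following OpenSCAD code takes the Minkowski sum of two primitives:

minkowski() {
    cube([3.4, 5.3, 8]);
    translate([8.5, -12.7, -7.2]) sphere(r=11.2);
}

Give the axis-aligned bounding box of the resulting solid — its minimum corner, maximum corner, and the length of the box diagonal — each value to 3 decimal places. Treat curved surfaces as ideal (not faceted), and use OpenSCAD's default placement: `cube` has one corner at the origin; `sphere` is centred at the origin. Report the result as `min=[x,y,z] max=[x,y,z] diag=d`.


A = translate([8.5, -12.7, -7.2]) sphere(r=11.2) → bbox [-2.7,-23.9,-18.4] .. [19.7,-1.5,4]
B = cube([3.4, 5.3, 8]) → bbox [0,0,0] .. [3.4,5.3,8]
lo = A.lo+B.lo = [-2.7+0, -23.9+0, -18.4+0] = [-2.700,-23.900,-18.400]
hi = A.hi+B.hi = [19.7+3.4, -1.5+5.3, 4+8] = [23.100,3.800,12.000]
diag = √(25.8²+27.7²+30.4²) = √2357.09 = 48.550

min=[-2.700,-23.900,-18.400] max=[23.100,3.800,12.000] diag=48.550


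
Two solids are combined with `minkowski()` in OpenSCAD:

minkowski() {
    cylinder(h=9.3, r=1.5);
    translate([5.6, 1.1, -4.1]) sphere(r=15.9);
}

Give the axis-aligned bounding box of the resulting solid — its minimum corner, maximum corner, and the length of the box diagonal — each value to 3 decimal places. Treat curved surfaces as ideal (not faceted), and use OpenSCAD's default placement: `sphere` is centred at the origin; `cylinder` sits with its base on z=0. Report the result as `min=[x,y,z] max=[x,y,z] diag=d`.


min=[-11.800,-16.300,-20.000] max=[23.000,18.500,21.100] diag=64.119

A = translate([5.6, 1.1, -4.1]) sphere(r=15.9) → bbox [-10.3,-14.8,-20] .. [21.5,17,11.8]
B = cylinder(h=9.3, r=1.5) → bbox [-1.5,-1.5,0] .. [1.5,1.5,9.3]
lo = A.lo+B.lo = [-10.3-1.5, -14.8-1.5, -20+0] = [-11.800,-16.300,-20.000]
hi = A.hi+B.hi = [21.5+1.5, 17+1.5, 11.8+9.3] = [23.000,18.500,21.100]
diag = √(34.8²+34.8²+41.1²) = √4111.29 = 64.119


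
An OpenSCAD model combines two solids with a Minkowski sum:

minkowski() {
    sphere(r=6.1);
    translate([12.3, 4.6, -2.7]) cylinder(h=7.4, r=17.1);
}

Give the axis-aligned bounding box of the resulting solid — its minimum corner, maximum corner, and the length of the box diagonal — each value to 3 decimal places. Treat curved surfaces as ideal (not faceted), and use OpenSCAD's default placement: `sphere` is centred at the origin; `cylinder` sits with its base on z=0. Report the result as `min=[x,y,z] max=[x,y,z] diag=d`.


min=[-10.900,-18.600,-8.800] max=[35.500,27.800,10.800] diag=68.484

A = translate([12.3, 4.6, -2.7]) cylinder(h=7.4, r=17.1) → bbox [-4.8,-12.5,-2.7] .. [29.4,21.7,4.7]
B = sphere(r=6.1) → bbox [-6.1,-6.1,-6.1] .. [6.1,6.1,6.1]
lo = A.lo+B.lo = [-4.8-6.1, -12.5-6.1, -2.7-6.1] = [-10.900,-18.600,-8.800]
hi = A.hi+B.hi = [29.4+6.1, 21.7+6.1, 4.7+6.1] = [35.500,27.800,10.800]
diag = √(46.4²+46.4²+19.6²) = √4690.08 = 68.484


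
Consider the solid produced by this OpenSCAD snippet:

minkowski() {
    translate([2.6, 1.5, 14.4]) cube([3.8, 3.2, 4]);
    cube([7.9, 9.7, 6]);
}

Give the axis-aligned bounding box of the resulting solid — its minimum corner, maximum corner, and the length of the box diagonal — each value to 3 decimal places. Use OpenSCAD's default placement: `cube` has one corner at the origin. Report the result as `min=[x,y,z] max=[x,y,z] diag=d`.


min=[2.600,1.500,14.400] max=[14.300,14.400,24.400] diag=20.082

A = translate([2.6, 1.5, 14.4]) cube([3.8, 3.2, 4]) → bbox [2.6,1.5,14.4] .. [6.4,4.7,18.4]
B = cube([7.9, 9.7, 6]) → bbox [0,0,0] .. [7.9,9.7,6]
lo = A.lo+B.lo = [2.6+0, 1.5+0, 14.4+0] = [2.600,1.500,14.400]
hi = A.hi+B.hi = [6.4+7.9, 4.7+9.7, 18.4+6] = [14.300,14.400,24.400]
diag = √(11.7²+12.9²+10²) = √403.3 = 20.082


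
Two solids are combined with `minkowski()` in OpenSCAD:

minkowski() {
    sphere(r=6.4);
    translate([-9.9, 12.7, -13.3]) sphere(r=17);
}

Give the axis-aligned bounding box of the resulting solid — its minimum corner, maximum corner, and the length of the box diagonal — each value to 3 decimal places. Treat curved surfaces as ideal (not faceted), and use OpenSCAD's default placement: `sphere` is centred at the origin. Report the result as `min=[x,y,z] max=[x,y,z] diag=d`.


A = translate([-9.9, 12.7, -13.3]) sphere(r=17) → bbox [-26.9,-4.3,-30.3] .. [7.1,29.7,3.7]
B = sphere(r=6.4) → bbox [-6.4,-6.4,-6.4] .. [6.4,6.4,6.4]
lo = A.lo+B.lo = [-26.9-6.4, -4.3-6.4, -30.3-6.4] = [-33.300,-10.700,-36.700]
hi = A.hi+B.hi = [7.1+6.4, 29.7+6.4, 3.7+6.4] = [13.500,36.100,10.100]
diag = √(46.8²+46.8²+46.8²) = √6570.72 = 81.060

min=[-33.300,-10.700,-36.700] max=[13.500,36.100,10.100] diag=81.060


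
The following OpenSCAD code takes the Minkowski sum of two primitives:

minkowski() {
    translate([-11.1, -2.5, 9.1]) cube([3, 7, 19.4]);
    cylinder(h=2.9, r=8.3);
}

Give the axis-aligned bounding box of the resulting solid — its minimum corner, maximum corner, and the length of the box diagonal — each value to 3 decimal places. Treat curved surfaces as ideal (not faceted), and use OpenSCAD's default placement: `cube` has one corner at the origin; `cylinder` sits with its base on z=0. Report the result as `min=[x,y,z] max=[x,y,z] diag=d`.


A = translate([-11.1, -2.5, 9.1]) cube([3, 7, 19.4]) → bbox [-11.1,-2.5,9.1] .. [-8.1,4.5,28.5]
B = cylinder(h=2.9, r=8.3) → bbox [-8.3,-8.3,0] .. [8.3,8.3,2.9]
lo = A.lo+B.lo = [-11.1-8.3, -2.5-8.3, 9.1+0] = [-19.400,-10.800,9.100]
hi = A.hi+B.hi = [-8.1+8.3, 4.5+8.3, 28.5+2.9] = [0.200,12.800,31.400]
diag = √(19.6²+23.6²+22.3²) = √1438.41 = 37.926

min=[-19.400,-10.800,9.100] max=[0.200,12.800,31.400] diag=37.926


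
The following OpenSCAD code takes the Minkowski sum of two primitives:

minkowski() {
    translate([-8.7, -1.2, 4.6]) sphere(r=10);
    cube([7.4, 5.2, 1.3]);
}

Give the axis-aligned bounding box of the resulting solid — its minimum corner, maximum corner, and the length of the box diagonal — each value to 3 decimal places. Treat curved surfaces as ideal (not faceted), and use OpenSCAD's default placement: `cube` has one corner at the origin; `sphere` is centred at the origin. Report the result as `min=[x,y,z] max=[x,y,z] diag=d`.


A = translate([-8.7, -1.2, 4.6]) sphere(r=10) → bbox [-18.7,-11.2,-5.4] .. [1.3,8.8,14.6]
B = cube([7.4, 5.2, 1.3]) → bbox [0,0,0] .. [7.4,5.2,1.3]
lo = A.lo+B.lo = [-18.7+0, -11.2+0, -5.4+0] = [-18.700,-11.200,-5.400]
hi = A.hi+B.hi = [1.3+7.4, 8.8+5.2, 14.6+1.3] = [8.700,14.000,15.900]
diag = √(27.4²+25.2²+21.3²) = √1839.49 = 42.889

min=[-18.700,-11.200,-5.400] max=[8.700,14.000,15.900] diag=42.889


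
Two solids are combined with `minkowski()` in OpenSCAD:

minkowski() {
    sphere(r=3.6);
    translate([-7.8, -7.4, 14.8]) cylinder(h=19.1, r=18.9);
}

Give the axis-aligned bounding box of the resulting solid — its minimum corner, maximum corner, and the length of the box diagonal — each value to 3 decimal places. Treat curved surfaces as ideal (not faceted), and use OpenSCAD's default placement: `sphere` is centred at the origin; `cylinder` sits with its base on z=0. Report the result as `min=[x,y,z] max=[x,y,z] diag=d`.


min=[-30.300,-29.900,11.200] max=[14.700,15.100,37.500] diag=68.860

A = translate([-7.8, -7.4, 14.8]) cylinder(h=19.1, r=18.9) → bbox [-26.7,-26.3,14.8] .. [11.1,11.5,33.9]
B = sphere(r=3.6) → bbox [-3.6,-3.6,-3.6] .. [3.6,3.6,3.6]
lo = A.lo+B.lo = [-26.7-3.6, -26.3-3.6, 14.8-3.6] = [-30.300,-29.900,11.200]
hi = A.hi+B.hi = [11.1+3.6, 11.5+3.6, 33.9+3.6] = [14.700,15.100,37.500]
diag = √(45²+45²+26.3²) = √4741.69 = 68.860


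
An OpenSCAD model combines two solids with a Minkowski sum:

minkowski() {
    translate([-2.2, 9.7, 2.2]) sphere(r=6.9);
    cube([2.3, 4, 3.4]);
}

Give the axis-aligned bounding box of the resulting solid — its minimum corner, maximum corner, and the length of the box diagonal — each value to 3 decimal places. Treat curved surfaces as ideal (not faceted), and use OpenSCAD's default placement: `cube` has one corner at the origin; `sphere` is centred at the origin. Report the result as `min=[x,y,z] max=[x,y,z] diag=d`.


A = translate([-2.2, 9.7, 2.2]) sphere(r=6.9) → bbox [-9.1,2.8,-4.7] .. [4.7,16.6,9.1]
B = cube([2.3, 4, 3.4]) → bbox [0,0,0] .. [2.3,4,3.4]
lo = A.lo+B.lo = [-9.1+0, 2.8+0, -4.7+0] = [-9.100,2.800,-4.700]
hi = A.hi+B.hi = [4.7+2.3, 16.6+4, 9.1+3.4] = [7.000,20.600,12.500]
diag = √(16.1²+17.8²+17.2²) = √871.89 = 29.528

min=[-9.100,2.800,-4.700] max=[7.000,20.600,12.500] diag=29.528


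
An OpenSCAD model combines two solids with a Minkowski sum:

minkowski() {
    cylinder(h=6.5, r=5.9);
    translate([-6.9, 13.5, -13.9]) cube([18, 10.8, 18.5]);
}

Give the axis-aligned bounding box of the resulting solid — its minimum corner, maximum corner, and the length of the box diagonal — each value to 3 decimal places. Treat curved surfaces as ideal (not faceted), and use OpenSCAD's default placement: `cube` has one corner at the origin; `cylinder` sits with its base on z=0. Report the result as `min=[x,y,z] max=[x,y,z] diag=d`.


A = translate([-6.9, 13.5, -13.9]) cube([18, 10.8, 18.5]) → bbox [-6.9,13.5,-13.9] .. [11.1,24.3,4.6]
B = cylinder(h=6.5, r=5.9) → bbox [-5.9,-5.9,0] .. [5.9,5.9,6.5]
lo = A.lo+B.lo = [-6.9-5.9, 13.5-5.9, -13.9+0] = [-12.800,7.600,-13.900]
hi = A.hi+B.hi = [11.1+5.9, 24.3+5.9, 4.6+6.5] = [17.000,30.200,11.100]
diag = √(29.8²+22.6²+25²) = √2023.8 = 44.987

min=[-12.800,7.600,-13.900] max=[17.000,30.200,11.100] diag=44.987


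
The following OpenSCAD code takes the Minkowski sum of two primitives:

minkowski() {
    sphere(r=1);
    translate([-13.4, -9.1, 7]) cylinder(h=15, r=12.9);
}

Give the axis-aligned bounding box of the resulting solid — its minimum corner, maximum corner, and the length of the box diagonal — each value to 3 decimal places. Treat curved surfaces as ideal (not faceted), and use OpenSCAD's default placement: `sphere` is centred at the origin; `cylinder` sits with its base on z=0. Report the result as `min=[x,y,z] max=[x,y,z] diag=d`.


A = translate([-13.4, -9.1, 7]) cylinder(h=15, r=12.9) → bbox [-26.3,-22,7] .. [-0.5,3.8,22]
B = sphere(r=1) → bbox [-1,-1,-1] .. [1,1,1]
lo = A.lo+B.lo = [-26.3-1, -22-1, 7-1] = [-27.300,-23.000,6.000]
hi = A.hi+B.hi = [-0.5+1, 3.8+1, 22+1] = [0.500,4.800,23.000]
diag = √(27.8²+27.8²+17²) = √1834.68 = 42.833

min=[-27.300,-23.000,6.000] max=[0.500,4.800,23.000] diag=42.833


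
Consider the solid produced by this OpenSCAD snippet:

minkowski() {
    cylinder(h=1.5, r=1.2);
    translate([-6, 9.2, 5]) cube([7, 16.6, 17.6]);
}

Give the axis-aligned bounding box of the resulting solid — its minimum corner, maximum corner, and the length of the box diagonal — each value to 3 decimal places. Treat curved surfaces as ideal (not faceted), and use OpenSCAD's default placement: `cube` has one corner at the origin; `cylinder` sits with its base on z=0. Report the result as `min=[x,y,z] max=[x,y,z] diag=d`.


min=[-7.200,8.000,5.000] max=[2.200,27.000,24.100] diag=28.534

A = translate([-6, 9.2, 5]) cube([7, 16.6, 17.6]) → bbox [-6,9.2,5] .. [1,25.8,22.6]
B = cylinder(h=1.5, r=1.2) → bbox [-1.2,-1.2,0] .. [1.2,1.2,1.5]
lo = A.lo+B.lo = [-6-1.2, 9.2-1.2, 5+0] = [-7.200,8.000,5.000]
hi = A.hi+B.hi = [1+1.2, 25.8+1.2, 22.6+1.5] = [2.200,27.000,24.100]
diag = √(9.4²+19²+19.1²) = √814.17 = 28.534


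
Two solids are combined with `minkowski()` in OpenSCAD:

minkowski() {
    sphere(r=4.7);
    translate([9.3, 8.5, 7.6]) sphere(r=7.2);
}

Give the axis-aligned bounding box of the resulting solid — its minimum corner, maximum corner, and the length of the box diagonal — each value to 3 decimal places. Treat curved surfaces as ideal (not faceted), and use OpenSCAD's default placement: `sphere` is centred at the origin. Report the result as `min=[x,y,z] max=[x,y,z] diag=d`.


min=[-2.600,-3.400,-4.300] max=[21.200,20.400,19.500] diag=41.223

A = translate([9.3, 8.5, 7.6]) sphere(r=7.2) → bbox [2.1,1.3,0.4] .. [16.5,15.7,14.8]
B = sphere(r=4.7) → bbox [-4.7,-4.7,-4.7] .. [4.7,4.7,4.7]
lo = A.lo+B.lo = [2.1-4.7, 1.3-4.7, 0.4-4.7] = [-2.600,-3.400,-4.300]
hi = A.hi+B.hi = [16.5+4.7, 15.7+4.7, 14.8+4.7] = [21.200,20.400,19.500]
diag = √(23.8²+23.8²+23.8²) = √1699.32 = 41.223


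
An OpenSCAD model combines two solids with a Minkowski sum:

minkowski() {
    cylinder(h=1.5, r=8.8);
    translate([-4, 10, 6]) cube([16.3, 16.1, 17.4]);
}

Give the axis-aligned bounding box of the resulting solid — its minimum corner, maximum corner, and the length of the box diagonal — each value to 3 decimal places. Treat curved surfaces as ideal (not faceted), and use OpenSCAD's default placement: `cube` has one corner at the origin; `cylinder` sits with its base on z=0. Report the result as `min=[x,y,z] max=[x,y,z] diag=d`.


min=[-12.800,1.200,6.000] max=[21.100,34.900,24.900] diag=51.401

A = translate([-4, 10, 6]) cube([16.3, 16.1, 17.4]) → bbox [-4,10,6] .. [12.3,26.1,23.4]
B = cylinder(h=1.5, r=8.8) → bbox [-8.8,-8.8,0] .. [8.8,8.8,1.5]
lo = A.lo+B.lo = [-4-8.8, 10-8.8, 6+0] = [-12.800,1.200,6.000]
hi = A.hi+B.hi = [12.3+8.8, 26.1+8.8, 23.4+1.5] = [21.100,34.900,24.900]
diag = √(33.9²+33.7²+18.9²) = √2642.11 = 51.401


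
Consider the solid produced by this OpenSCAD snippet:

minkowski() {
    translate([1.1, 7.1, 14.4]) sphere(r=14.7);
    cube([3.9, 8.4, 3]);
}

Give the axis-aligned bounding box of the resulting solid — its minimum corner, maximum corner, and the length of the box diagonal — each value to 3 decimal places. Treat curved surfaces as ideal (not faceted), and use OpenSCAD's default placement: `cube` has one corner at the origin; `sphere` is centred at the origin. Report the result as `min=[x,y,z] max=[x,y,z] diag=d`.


A = translate([1.1, 7.1, 14.4]) sphere(r=14.7) → bbox [-13.6,-7.6,-0.3] .. [15.8,21.8,29.1]
B = cube([3.9, 8.4, 3]) → bbox [0,0,0] .. [3.9,8.4,3]
lo = A.lo+B.lo = [-13.6+0, -7.6+0, -0.3+0] = [-13.600,-7.600,-0.300]
hi = A.hi+B.hi = [15.8+3.9, 21.8+8.4, 29.1+3] = [19.700,30.200,32.100]
diag = √(33.3²+37.8²+32.4²) = √3587.49 = 59.896

min=[-13.600,-7.600,-0.300] max=[19.700,30.200,32.100] diag=59.896


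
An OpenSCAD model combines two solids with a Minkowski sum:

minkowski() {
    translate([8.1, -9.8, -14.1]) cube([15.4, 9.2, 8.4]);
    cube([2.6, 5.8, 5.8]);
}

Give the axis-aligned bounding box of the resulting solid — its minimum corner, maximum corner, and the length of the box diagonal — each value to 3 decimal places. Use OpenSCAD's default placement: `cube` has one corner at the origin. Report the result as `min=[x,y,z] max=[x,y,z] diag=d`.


A = translate([8.1, -9.8, -14.1]) cube([15.4, 9.2, 8.4]) → bbox [8.1,-9.8,-14.1] .. [23.5,-0.6,-5.7]
B = cube([2.6, 5.8, 5.8]) → bbox [0,0,0] .. [2.6,5.8,5.8]
lo = A.lo+B.lo = [8.1+0, -9.8+0, -14.1+0] = [8.100,-9.800,-14.100]
hi = A.hi+B.hi = [23.5+2.6, -0.6+5.8, -5.7+5.8] = [26.100,5.200,0.100]
diag = √(18²+15²+14.2²) = √750.64 = 27.398

min=[8.100,-9.800,-14.100] max=[26.100,5.200,0.100] diag=27.398


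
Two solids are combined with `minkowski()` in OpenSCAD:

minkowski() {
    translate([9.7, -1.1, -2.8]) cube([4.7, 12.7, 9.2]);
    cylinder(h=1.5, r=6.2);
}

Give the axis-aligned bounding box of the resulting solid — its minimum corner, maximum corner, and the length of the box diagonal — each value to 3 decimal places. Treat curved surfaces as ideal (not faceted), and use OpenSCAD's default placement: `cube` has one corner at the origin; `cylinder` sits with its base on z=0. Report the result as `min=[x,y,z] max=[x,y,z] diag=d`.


A = translate([9.7, -1.1, -2.8]) cube([4.7, 12.7, 9.2]) → bbox [9.7,-1.1,-2.8] .. [14.4,11.6,6.4]
B = cylinder(h=1.5, r=6.2) → bbox [-6.2,-6.2,0] .. [6.2,6.2,1.5]
lo = A.lo+B.lo = [9.7-6.2, -1.1-6.2, -2.8+0] = [3.500,-7.300,-2.800]
hi = A.hi+B.hi = [14.4+6.2, 11.6+6.2, 6.4+1.5] = [20.600,17.800,7.900]
diag = √(17.1²+25.1²+10.7²) = √1036.91 = 32.201

min=[3.500,-7.300,-2.800] max=[20.600,17.800,7.900] diag=32.201


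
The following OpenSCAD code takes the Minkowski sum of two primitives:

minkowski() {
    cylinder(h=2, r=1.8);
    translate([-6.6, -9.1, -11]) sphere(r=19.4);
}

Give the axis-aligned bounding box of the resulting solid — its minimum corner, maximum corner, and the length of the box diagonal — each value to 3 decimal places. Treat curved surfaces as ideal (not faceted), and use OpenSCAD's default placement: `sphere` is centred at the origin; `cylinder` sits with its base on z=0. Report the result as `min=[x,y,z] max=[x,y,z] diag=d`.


A = translate([-6.6, -9.1, -11]) sphere(r=19.4) → bbox [-26,-28.5,-30.4] .. [12.8,10.3,8.4]
B = cylinder(h=2, r=1.8) → bbox [-1.8,-1.8,0] .. [1.8,1.8,2]
lo = A.lo+B.lo = [-26-1.8, -28.5-1.8, -30.4+0] = [-27.800,-30.300,-30.400]
hi = A.hi+B.hi = [12.8+1.8, 10.3+1.8, 8.4+2] = [14.600,12.100,10.400]
diag = √(42.4²+42.4²+40.8²) = √5260.16 = 72.527

min=[-27.800,-30.300,-30.400] max=[14.600,12.100,10.400] diag=72.527


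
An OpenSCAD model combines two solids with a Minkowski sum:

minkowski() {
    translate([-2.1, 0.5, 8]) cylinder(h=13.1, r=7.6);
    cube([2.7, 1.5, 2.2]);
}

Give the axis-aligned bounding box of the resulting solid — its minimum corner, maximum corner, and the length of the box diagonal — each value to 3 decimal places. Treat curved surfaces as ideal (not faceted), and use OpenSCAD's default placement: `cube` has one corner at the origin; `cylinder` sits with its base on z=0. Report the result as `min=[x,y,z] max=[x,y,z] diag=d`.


A = translate([-2.1, 0.5, 8]) cylinder(h=13.1, r=7.6) → bbox [-9.7,-7.1,8] .. [5.5,8.1,21.1]
B = cube([2.7, 1.5, 2.2]) → bbox [0,0,0] .. [2.7,1.5,2.2]
lo = A.lo+B.lo = [-9.7+0, -7.1+0, 8+0] = [-9.700,-7.100,8.000]
hi = A.hi+B.hi = [5.5+2.7, 8.1+1.5, 21.1+2.2] = [8.200,9.600,23.300]
diag = √(17.9²+16.7²+15.3²) = √833.39 = 28.868

min=[-9.700,-7.100,8.000] max=[8.200,9.600,23.300] diag=28.868


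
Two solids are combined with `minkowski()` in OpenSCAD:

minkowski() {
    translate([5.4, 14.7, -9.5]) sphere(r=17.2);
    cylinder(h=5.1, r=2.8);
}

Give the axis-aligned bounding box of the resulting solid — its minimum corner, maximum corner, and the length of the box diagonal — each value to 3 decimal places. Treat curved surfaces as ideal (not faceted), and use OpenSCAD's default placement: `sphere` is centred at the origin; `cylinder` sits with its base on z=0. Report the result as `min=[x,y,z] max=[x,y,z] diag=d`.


A = translate([5.4, 14.7, -9.5]) sphere(r=17.2) → bbox [-11.8,-2.5,-26.7] .. [22.6,31.9,7.7]
B = cylinder(h=5.1, r=2.8) → bbox [-2.8,-2.8,0] .. [2.8,2.8,5.1]
lo = A.lo+B.lo = [-11.8-2.8, -2.5-2.8, -26.7+0] = [-14.600,-5.300,-26.700]
hi = A.hi+B.hi = [22.6+2.8, 31.9+2.8, 7.7+5.1] = [25.400,34.700,12.800]
diag = √(40²+40²+39.5²) = √4760.25 = 68.995

min=[-14.600,-5.300,-26.700] max=[25.400,34.700,12.800] diag=68.995


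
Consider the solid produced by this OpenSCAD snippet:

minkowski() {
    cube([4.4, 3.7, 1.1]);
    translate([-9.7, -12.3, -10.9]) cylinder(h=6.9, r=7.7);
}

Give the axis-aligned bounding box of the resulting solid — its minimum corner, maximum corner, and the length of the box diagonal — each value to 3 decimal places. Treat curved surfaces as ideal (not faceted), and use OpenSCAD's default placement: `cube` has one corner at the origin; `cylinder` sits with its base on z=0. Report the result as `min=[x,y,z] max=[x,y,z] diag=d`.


A = translate([-9.7, -12.3, -10.9]) cylinder(h=6.9, r=7.7) → bbox [-17.4,-20,-10.9] .. [-2,-4.6,-4]
B = cube([4.4, 3.7, 1.1]) → bbox [0,0,0] .. [4.4,3.7,1.1]
lo = A.lo+B.lo = [-17.4+0, -20+0, -10.9+0] = [-17.400,-20.000,-10.900]
hi = A.hi+B.hi = [-2+4.4, -4.6+3.7, -4+1.1] = [2.400,-0.900,-2.900]
diag = √(19.8²+19.1²+8²) = √820.85 = 28.650

min=[-17.400,-20.000,-10.900] max=[2.400,-0.900,-2.900] diag=28.650


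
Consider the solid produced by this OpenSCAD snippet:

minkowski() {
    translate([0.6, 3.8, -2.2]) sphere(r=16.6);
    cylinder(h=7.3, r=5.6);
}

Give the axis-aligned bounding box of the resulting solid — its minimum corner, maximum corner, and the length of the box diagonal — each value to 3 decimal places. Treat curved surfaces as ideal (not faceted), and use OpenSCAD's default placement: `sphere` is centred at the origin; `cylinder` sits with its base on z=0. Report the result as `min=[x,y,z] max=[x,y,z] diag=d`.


min=[-21.600,-18.400,-18.800] max=[22.800,26.000,21.700] diag=74.719

A = translate([0.6, 3.8, -2.2]) sphere(r=16.6) → bbox [-16,-12.8,-18.8] .. [17.2,20.4,14.4]
B = cylinder(h=7.3, r=5.6) → bbox [-5.6,-5.6,0] .. [5.6,5.6,7.3]
lo = A.lo+B.lo = [-16-5.6, -12.8-5.6, -18.8+0] = [-21.600,-18.400,-18.800]
hi = A.hi+B.hi = [17.2+5.6, 20.4+5.6, 14.4+7.3] = [22.800,26.000,21.700]
diag = √(44.4²+44.4²+40.5²) = √5582.97 = 74.719


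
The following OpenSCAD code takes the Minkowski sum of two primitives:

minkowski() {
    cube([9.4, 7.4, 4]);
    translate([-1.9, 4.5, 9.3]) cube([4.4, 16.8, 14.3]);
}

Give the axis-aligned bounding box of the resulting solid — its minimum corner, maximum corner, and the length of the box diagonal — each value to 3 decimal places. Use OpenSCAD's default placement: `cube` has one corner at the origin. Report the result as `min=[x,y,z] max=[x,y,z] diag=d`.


A = translate([-1.9, 4.5, 9.3]) cube([4.4, 16.8, 14.3]) → bbox [-1.9,4.5,9.3] .. [2.5,21.3,23.6]
B = cube([9.4, 7.4, 4]) → bbox [0,0,0] .. [9.4,7.4,4]
lo = A.lo+B.lo = [-1.9+0, 4.5+0, 9.3+0] = [-1.900,4.500,9.300]
hi = A.hi+B.hi = [2.5+9.4, 21.3+7.4, 23.6+4] = [11.900,28.700,27.600]
diag = √(13.8²+24.2²+18.3²) = √1110.97 = 33.331

min=[-1.900,4.500,9.300] max=[11.900,28.700,27.600] diag=33.331


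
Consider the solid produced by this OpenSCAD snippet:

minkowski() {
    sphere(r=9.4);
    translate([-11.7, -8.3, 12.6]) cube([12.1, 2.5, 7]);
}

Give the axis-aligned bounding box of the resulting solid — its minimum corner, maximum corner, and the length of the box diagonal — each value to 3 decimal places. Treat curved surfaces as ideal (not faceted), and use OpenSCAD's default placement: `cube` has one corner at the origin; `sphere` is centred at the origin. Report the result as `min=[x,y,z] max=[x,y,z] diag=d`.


A = translate([-11.7, -8.3, 12.6]) cube([12.1, 2.5, 7]) → bbox [-11.7,-8.3,12.6] .. [0.4,-5.8,19.6]
B = sphere(r=9.4) → bbox [-9.4,-9.4,-9.4] .. [9.4,9.4,9.4]
lo = A.lo+B.lo = [-11.7-9.4, -8.3-9.4, 12.6-9.4] = [-21.100,-17.700,3.200]
hi = A.hi+B.hi = [0.4+9.4, -5.8+9.4, 19.6+9.4] = [9.800,3.600,29.000]
diag = √(30.9²+21.3²+25.8²) = √2074.14 = 45.543

min=[-21.100,-17.700,3.200] max=[9.800,3.600,29.000] diag=45.543


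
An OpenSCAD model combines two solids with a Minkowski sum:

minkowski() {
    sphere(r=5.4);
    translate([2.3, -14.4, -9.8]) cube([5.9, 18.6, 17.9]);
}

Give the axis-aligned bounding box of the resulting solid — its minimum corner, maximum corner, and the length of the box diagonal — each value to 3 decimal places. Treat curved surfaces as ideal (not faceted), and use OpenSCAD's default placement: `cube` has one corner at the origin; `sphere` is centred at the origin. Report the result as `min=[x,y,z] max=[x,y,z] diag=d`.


min=[-3.100,-19.800,-15.200] max=[13.600,9.600,13.500] diag=44.350

A = translate([2.3, -14.4, -9.8]) cube([5.9, 18.6, 17.9]) → bbox [2.3,-14.4,-9.8] .. [8.2,4.2,8.1]
B = sphere(r=5.4) → bbox [-5.4,-5.4,-5.4] .. [5.4,5.4,5.4]
lo = A.lo+B.lo = [2.3-5.4, -14.4-5.4, -9.8-5.4] = [-3.100,-19.800,-15.200]
hi = A.hi+B.hi = [8.2+5.4, 4.2+5.4, 8.1+5.4] = [13.600,9.600,13.500]
diag = √(16.7²+29.4²+28.7²) = √1966.94 = 44.350


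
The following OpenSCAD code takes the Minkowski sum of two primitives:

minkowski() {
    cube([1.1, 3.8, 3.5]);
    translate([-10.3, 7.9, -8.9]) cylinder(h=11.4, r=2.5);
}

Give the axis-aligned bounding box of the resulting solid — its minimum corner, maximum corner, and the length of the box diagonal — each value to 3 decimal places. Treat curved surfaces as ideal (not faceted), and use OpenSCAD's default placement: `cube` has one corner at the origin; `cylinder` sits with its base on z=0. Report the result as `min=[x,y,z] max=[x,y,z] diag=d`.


A = translate([-10.3, 7.9, -8.9]) cylinder(h=11.4, r=2.5) → bbox [-12.8,5.4,-8.9] .. [-7.8,10.4,2.5]
B = cube([1.1, 3.8, 3.5]) → bbox [0,0,0] .. [1.1,3.8,3.5]
lo = A.lo+B.lo = [-12.8+0, 5.4+0, -8.9+0] = [-12.800,5.400,-8.900]
hi = A.hi+B.hi = [-7.8+1.1, 10.4+3.8, 2.5+3.5] = [-6.700,14.200,6.000]
diag = √(6.1²+8.8²+14.9²) = √336.66 = 18.348

min=[-12.800,5.400,-8.900] max=[-6.700,14.200,6.000] diag=18.348


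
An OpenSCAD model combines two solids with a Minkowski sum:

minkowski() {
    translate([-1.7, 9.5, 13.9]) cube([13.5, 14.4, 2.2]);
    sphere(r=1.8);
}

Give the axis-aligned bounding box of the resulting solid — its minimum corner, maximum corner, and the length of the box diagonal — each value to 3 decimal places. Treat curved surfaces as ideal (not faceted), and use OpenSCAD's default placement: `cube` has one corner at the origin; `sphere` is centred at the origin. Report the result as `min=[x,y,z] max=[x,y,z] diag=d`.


A = translate([-1.7, 9.5, 13.9]) cube([13.5, 14.4, 2.2]) → bbox [-1.7,9.5,13.9] .. [11.8,23.9,16.1]
B = sphere(r=1.8) → bbox [-1.8,-1.8,-1.8] .. [1.8,1.8,1.8]
lo = A.lo+B.lo = [-1.7-1.8, 9.5-1.8, 13.9-1.8] = [-3.500,7.700,12.100]
hi = A.hi+B.hi = [11.8+1.8, 23.9+1.8, 16.1+1.8] = [13.600,25.700,17.900]
diag = √(17.1²+18²+5.8²) = √650.05 = 25.496

min=[-3.500,7.700,12.100] max=[13.600,25.700,17.900] diag=25.496


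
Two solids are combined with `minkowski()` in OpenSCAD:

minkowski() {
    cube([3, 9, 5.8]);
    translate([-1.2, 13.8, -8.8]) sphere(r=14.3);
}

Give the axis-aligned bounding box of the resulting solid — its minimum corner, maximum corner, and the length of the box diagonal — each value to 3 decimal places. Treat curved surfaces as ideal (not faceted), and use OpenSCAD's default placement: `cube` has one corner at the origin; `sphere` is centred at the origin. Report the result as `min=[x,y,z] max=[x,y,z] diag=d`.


A = translate([-1.2, 13.8, -8.8]) sphere(r=14.3) → bbox [-15.5,-0.5,-23.1] .. [13.1,28.1,5.5]
B = cube([3, 9, 5.8]) → bbox [0,0,0] .. [3,9,5.8]
lo = A.lo+B.lo = [-15.5+0, -0.5+0, -23.1+0] = [-15.500,-0.500,-23.100]
hi = A.hi+B.hi = [13.1+3, 28.1+9, 5.5+5.8] = [16.100,37.100,11.300]
diag = √(31.6²+37.6²+34.4²) = √3595.68 = 59.964

min=[-15.500,-0.500,-23.100] max=[16.100,37.100,11.300] diag=59.964


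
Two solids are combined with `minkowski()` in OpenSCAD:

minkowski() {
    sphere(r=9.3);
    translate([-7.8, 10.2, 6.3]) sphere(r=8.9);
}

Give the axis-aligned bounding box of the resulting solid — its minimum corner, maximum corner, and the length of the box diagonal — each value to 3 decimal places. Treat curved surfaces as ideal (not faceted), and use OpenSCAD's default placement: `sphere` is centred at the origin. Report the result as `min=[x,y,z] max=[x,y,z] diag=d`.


min=[-26.000,-8.000,-11.900] max=[10.400,28.400,24.500] diag=63.047

A = translate([-7.8, 10.2, 6.3]) sphere(r=8.9) → bbox [-16.7,1.3,-2.6] .. [1.1,19.1,15.2]
B = sphere(r=9.3) → bbox [-9.3,-9.3,-9.3] .. [9.3,9.3,9.3]
lo = A.lo+B.lo = [-16.7-9.3, 1.3-9.3, -2.6-9.3] = [-26.000,-8.000,-11.900]
hi = A.hi+B.hi = [1.1+9.3, 19.1+9.3, 15.2+9.3] = [10.400,28.400,24.500]
diag = √(36.4²+36.4²+36.4²) = √3974.88 = 63.047


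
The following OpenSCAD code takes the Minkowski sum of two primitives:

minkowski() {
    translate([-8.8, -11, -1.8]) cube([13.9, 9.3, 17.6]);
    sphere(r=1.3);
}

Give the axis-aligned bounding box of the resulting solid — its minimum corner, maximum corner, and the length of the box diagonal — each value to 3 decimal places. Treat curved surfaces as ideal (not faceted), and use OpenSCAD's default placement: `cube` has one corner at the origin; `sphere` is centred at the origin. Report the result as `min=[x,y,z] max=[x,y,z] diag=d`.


A = translate([-8.8, -11, -1.8]) cube([13.9, 9.3, 17.6]) → bbox [-8.8,-11,-1.8] .. [5.1,-1.7,15.8]
B = sphere(r=1.3) → bbox [-1.3,-1.3,-1.3] .. [1.3,1.3,1.3]
lo = A.lo+B.lo = [-8.8-1.3, -11-1.3, -1.8-1.3] = [-10.100,-12.300,-3.100]
hi = A.hi+B.hi = [5.1+1.3, -1.7+1.3, 15.8+1.3] = [6.400,-0.400,17.100]
diag = √(16.5²+11.9²+20.2²) = √821.9 = 28.669

min=[-10.100,-12.300,-3.100] max=[6.400,-0.400,17.100] diag=28.669


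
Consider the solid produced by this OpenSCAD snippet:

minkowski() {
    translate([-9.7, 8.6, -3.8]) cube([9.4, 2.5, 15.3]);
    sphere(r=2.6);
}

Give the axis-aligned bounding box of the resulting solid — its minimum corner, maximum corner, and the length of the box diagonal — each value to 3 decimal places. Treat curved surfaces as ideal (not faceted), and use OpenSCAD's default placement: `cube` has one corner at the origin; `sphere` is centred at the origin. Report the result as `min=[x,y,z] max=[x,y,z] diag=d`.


A = translate([-9.7, 8.6, -3.8]) cube([9.4, 2.5, 15.3]) → bbox [-9.7,8.6,-3.8] .. [-0.3,11.1,11.5]
B = sphere(r=2.6) → bbox [-2.6,-2.6,-2.6] .. [2.6,2.6,2.6]
lo = A.lo+B.lo = [-9.7-2.6, 8.6-2.6, -3.8-2.6] = [-12.300,6.000,-6.400]
hi = A.hi+B.hi = [-0.3+2.6, 11.1+2.6, 11.5+2.6] = [2.300,13.700,14.100]
diag = √(14.6²+7.7²+20.5²) = √692.7 = 26.319

min=[-12.300,6.000,-6.400] max=[2.300,13.700,14.100] diag=26.319


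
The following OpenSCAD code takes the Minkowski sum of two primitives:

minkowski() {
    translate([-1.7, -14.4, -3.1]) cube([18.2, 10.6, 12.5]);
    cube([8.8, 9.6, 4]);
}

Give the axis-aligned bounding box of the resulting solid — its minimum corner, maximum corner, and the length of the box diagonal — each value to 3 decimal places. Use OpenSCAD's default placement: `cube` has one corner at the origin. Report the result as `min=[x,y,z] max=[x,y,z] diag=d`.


A = translate([-1.7, -14.4, -3.1]) cube([18.2, 10.6, 12.5]) → bbox [-1.7,-14.4,-3.1] .. [16.5,-3.8,9.4]
B = cube([8.8, 9.6, 4]) → bbox [0,0,0] .. [8.8,9.6,4]
lo = A.lo+B.lo = [-1.7+0, -14.4+0, -3.1+0] = [-1.700,-14.400,-3.100]
hi = A.hi+B.hi = [16.5+8.8, -3.8+9.6, 9.4+4] = [25.300,5.800,13.400]
diag = √(27²+20.2²+16.5²) = √1409.29 = 37.541

min=[-1.700,-14.400,-3.100] max=[25.300,5.800,13.400] diag=37.541


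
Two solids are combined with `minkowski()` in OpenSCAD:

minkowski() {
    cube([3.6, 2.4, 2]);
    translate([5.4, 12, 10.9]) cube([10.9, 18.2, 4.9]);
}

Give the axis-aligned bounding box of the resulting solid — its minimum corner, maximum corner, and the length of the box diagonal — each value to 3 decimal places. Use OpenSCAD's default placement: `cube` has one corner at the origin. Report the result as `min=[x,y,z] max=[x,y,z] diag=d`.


min=[5.400,12.000,10.900] max=[19.900,32.600,17.800] diag=26.119

A = translate([5.4, 12, 10.9]) cube([10.9, 18.2, 4.9]) → bbox [5.4,12,10.9] .. [16.3,30.2,15.8]
B = cube([3.6, 2.4, 2]) → bbox [0,0,0] .. [3.6,2.4,2]
lo = A.lo+B.lo = [5.4+0, 12+0, 10.9+0] = [5.400,12.000,10.900]
hi = A.hi+B.hi = [16.3+3.6, 30.2+2.4, 15.8+2] = [19.900,32.600,17.800]
diag = √(14.5²+20.6²+6.9²) = √682.22 = 26.119


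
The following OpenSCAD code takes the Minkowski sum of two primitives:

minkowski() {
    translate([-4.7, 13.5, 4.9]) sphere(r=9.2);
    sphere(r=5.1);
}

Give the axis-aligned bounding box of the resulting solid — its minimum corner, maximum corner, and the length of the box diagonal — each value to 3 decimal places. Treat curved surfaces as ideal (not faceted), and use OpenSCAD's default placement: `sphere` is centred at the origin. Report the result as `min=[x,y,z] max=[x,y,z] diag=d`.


A = translate([-4.7, 13.5, 4.9]) sphere(r=9.2) → bbox [-13.9,4.3,-4.3] .. [4.5,22.7,14.1]
B = sphere(r=5.1) → bbox [-5.1,-5.1,-5.1] .. [5.1,5.1,5.1]
lo = A.lo+B.lo = [-13.9-5.1, 4.3-5.1, -4.3-5.1] = [-19.000,-0.800,-9.400]
hi = A.hi+B.hi = [4.5+5.1, 22.7+5.1, 14.1+5.1] = [9.600,27.800,19.200]
diag = √(28.6²+28.6²+28.6²) = √2453.88 = 49.537

min=[-19.000,-0.800,-9.400] max=[9.600,27.800,19.200] diag=49.537


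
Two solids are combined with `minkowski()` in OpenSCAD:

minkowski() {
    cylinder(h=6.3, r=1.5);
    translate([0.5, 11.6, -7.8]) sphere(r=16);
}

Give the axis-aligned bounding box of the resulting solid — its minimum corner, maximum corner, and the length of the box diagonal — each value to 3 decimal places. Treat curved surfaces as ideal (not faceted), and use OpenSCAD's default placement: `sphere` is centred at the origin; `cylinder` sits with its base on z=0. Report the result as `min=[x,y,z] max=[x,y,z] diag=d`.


A = translate([0.5, 11.6, -7.8]) sphere(r=16) → bbox [-15.5,-4.4,-23.8] .. [16.5,27.6,8.2]
B = cylinder(h=6.3, r=1.5) → bbox [-1.5,-1.5,0] .. [1.5,1.5,6.3]
lo = A.lo+B.lo = [-15.5-1.5, -4.4-1.5, -23.8+0] = [-17.000,-5.900,-23.800]
hi = A.hi+B.hi = [16.5+1.5, 27.6+1.5, 8.2+6.3] = [18.000,29.100,14.500]
diag = √(35²+35²+38.3²) = √3916.89 = 62.585

min=[-17.000,-5.900,-23.800] max=[18.000,29.100,14.500] diag=62.585


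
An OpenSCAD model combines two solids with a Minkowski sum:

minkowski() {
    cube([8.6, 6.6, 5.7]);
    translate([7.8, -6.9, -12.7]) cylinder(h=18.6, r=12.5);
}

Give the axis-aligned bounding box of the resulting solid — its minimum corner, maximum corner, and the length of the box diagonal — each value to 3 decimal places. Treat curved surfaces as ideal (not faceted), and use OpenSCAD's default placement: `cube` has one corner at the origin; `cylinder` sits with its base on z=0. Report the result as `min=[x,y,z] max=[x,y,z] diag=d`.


min=[-4.700,-19.400,-12.700] max=[28.900,12.200,11.600] diag=52.135

A = translate([7.8, -6.9, -12.7]) cylinder(h=18.6, r=12.5) → bbox [-4.7,-19.4,-12.7] .. [20.3,5.6,5.9]
B = cube([8.6, 6.6, 5.7]) → bbox [0,0,0] .. [8.6,6.6,5.7]
lo = A.lo+B.lo = [-4.7+0, -19.4+0, -12.7+0] = [-4.700,-19.400,-12.700]
hi = A.hi+B.hi = [20.3+8.6, 5.6+6.6, 5.9+5.7] = [28.900,12.200,11.600]
diag = √(33.6²+31.6²+24.3²) = √2718.01 = 52.135


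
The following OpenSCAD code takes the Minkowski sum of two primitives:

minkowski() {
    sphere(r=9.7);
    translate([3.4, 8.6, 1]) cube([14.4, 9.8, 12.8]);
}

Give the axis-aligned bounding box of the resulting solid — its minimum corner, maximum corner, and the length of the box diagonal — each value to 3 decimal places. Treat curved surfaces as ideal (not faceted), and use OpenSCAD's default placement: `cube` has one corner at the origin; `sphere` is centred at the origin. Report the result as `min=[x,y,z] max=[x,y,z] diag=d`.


A = translate([3.4, 8.6, 1]) cube([14.4, 9.8, 12.8]) → bbox [3.4,8.6,1] .. [17.8,18.4,13.8]
B = sphere(r=9.7) → bbox [-9.7,-9.7,-9.7] .. [9.7,9.7,9.7]
lo = A.lo+B.lo = [3.4-9.7, 8.6-9.7, 1-9.7] = [-6.300,-1.100,-8.700]
hi = A.hi+B.hi = [17.8+9.7, 18.4+9.7, 13.8+9.7] = [27.500,28.100,23.500]
diag = √(33.8²+29.2²+32.2²) = √3031.92 = 55.063

min=[-6.300,-1.100,-8.700] max=[27.500,28.100,23.500] diag=55.063


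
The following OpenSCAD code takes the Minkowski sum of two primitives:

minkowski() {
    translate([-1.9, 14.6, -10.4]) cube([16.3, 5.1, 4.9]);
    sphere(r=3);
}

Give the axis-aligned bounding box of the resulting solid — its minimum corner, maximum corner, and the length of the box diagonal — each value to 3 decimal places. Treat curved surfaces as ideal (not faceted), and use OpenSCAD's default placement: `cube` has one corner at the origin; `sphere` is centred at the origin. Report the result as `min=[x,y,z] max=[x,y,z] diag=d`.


A = translate([-1.9, 14.6, -10.4]) cube([16.3, 5.1, 4.9]) → bbox [-1.9,14.6,-10.4] .. [14.4,19.7,-5.5]
B = sphere(r=3) → bbox [-3,-3,-3] .. [3,3,3]
lo = A.lo+B.lo = [-1.9-3, 14.6-3, -10.4-3] = [-4.900,11.600,-13.400]
hi = A.hi+B.hi = [14.4+3, 19.7+3, -5.5+3] = [17.400,22.700,-2.500]
diag = √(22.3²+11.1²+10.9²) = √739.31 = 27.190

min=[-4.900,11.600,-13.400] max=[17.400,22.700,-2.500] diag=27.190
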